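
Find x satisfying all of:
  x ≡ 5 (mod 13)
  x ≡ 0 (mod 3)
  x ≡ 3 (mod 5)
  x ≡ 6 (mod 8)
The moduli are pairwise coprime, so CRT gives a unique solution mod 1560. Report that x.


Product of moduli M = 13 · 3 · 5 · 8 = 1560.
Merge one congruence at a time:
  Start: x ≡ 5 (mod 13).
  Combine with x ≡ 0 (mod 3); new modulus lcm = 39.
    Write x = 5 + 13·t and substitute into x ≡ 0 (mod 3): 13·t ≡ 0 − 5 = -5 (mod 3).
    Reduce coefficients mod 3: 1·t ≡ 1 (mod 3).
    So t ≡ 1 (mod 3).
    Then x = 5 + 13·1 = 18, valid modulo lcm(13, 3) = 39: x ≡ 18 (mod 39).
  Combine with x ≡ 3 (mod 5); new modulus lcm = 195.
    Write x = 18 + 39·t and substitute into x ≡ 3 (mod 5): 39·t ≡ 3 − 18 = -15 (mod 5).
    Reduce coefficients mod 5: 4·t ≡ 0 (mod 5).
    The inverse of 4 mod 5 is 4 (since 4·4 = 16 = 3·5 + 1), so t ≡ 4·0 = 0 ≡ 0 (mod 5).
    Then x = 18 + 39·0 = 18, valid modulo lcm(39, 5) = 195: x ≡ 18 (mod 195).
  Combine with x ≡ 6 (mod 8); new modulus lcm = 1560.
    Write x = 18 + 195·t and substitute into x ≡ 6 (mod 8): 195·t ≡ 6 − 18 = -12 (mod 8).
    Reduce coefficients mod 8: 3·t ≡ 4 (mod 8).
    The inverse of 3 mod 8 is 3 (since 3·3 = 9 = 1·8 + 1), so t ≡ 3·4 = 12 ≡ 4 (mod 8).
    Then x = 18 + 195·4 = 798, valid modulo lcm(195, 8) = 1560: x ≡ 798 (mod 1560).
Verify against each original: 798 mod 13 = 5, 798 mod 3 = 0, 798 mod 5 = 3, 798 mod 8 = 6.

x ≡ 798 (mod 1560).


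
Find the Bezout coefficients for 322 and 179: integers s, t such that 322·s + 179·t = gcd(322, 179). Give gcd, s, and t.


Euclidean algorithm on (322, 179) — divide until remainder is 0:
  322 = 1 · 179 + 143
  179 = 1 · 143 + 36
  143 = 3 · 36 + 35
  36 = 1 · 35 + 1
  35 = 35 · 1 + 0
gcd(322, 179) = 1.
Track Bezout coefficients alongside the remainders: start with r₀ = 322 = a·1 + b·0 (s = 1, t = 0) and r₁ = 179 = a·0 + b·1 (s = 0, t = 1); each new remainder r_{k+1} = r_{k-1} − q_k·r_k inherits s_{k+1} = s_{k-1} − q_k·s_k, t_{k+1} = t_{k-1} − q_k·t_k, so r_k = a·s_k + b·t_k at every step:
  q = 1: r = 143, s = 1 − 1·0 = 1, t = 0 − 1·1 = -1  (check: 322·1 + 179·(-1) = 143)
  q = 1: r = 36, s = 0 − 1·1 = -1, t = 1 − 1·(-1) = 2  (check: 322·(-1) + 179·2 = 36)
  q = 3: r = 35, s = 1 − 3·(-1) = 4, t = -1 − 3·2 = -7  (check: 322·4 + 179·(-7) = 35)
  q = 1: r = 1, s = -1 − 1·4 = -5, t = 2 − 1·(-7) = 9  (check: 322·(-5) + 179·9 = 1)
The row with r = 1 (the gcd) gives the Bezout coefficients s = -5, t = 9.
Result: 322 · (-5) + 179 · (9) = 1.

gcd(322, 179) = 1; s = -5, t = 9 (check: 322·(-5) + 179·9 = 1).


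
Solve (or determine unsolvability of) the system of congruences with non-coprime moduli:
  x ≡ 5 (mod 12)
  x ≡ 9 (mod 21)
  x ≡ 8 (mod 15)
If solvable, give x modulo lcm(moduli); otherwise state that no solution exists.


Moduli 12, 21, 15 are not pairwise coprime, so CRT works modulo lcm(m_i) when all pairwise compatibility conditions hold.
Pairwise compatibility: gcd(m_i, m_j) must divide a_i - a_j for every pair.
Merge one congruence at a time:
  Start: x ≡ 5 (mod 12).
  Combine with x ≡ 9 (mod 21): gcd(12, 21) = 3, and 9 - 5 = 4 is NOT divisible by 3.
    ⇒ system is inconsistent (no integer solution).

No solution (the system is inconsistent).


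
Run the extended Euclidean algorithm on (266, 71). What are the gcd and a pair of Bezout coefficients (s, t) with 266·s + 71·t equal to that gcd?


Euclidean algorithm on (266, 71) — divide until remainder is 0:
  266 = 3 · 71 + 53
  71 = 1 · 53 + 18
  53 = 2 · 18 + 17
  18 = 1 · 17 + 1
  17 = 17 · 1 + 0
gcd(266, 71) = 1.
Track Bezout coefficients alongside the remainders: start with r₀ = 266 = a·1 + b·0 (s = 1, t = 0) and r₁ = 71 = a·0 + b·1 (s = 0, t = 1); each new remainder r_{k+1} = r_{k-1} − q_k·r_k inherits s_{k+1} = s_{k-1} − q_k·s_k, t_{k+1} = t_{k-1} − q_k·t_k, so r_k = a·s_k + b·t_k at every step:
  q = 3: r = 53, s = 1 − 3·0 = 1, t = 0 − 3·1 = -3  (check: 266·1 + 71·(-3) = 53)
  q = 1: r = 18, s = 0 − 1·1 = -1, t = 1 − 1·(-3) = 4  (check: 266·(-1) + 71·4 = 18)
  q = 2: r = 17, s = 1 − 2·(-1) = 3, t = -3 − 2·4 = -11  (check: 266·3 + 71·(-11) = 17)
  q = 1: r = 1, s = -1 − 1·3 = -4, t = 4 − 1·(-11) = 15  (check: 266·(-4) + 71·15 = 1)
The row with r = 1 (the gcd) gives the Bezout coefficients s = -4, t = 15.
Result: 266 · (-4) + 71 · (15) = 1.

gcd(266, 71) = 1; s = -4, t = 15 (check: 266·(-4) + 71·15 = 1).


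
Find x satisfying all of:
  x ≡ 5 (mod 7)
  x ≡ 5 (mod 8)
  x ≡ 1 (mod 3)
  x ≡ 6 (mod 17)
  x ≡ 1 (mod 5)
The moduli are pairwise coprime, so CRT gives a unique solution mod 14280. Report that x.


Product of moduli M = 7 · 8 · 3 · 17 · 5 = 14280.
Merge one congruence at a time:
  Start: x ≡ 5 (mod 7).
  Combine with x ≡ 5 (mod 8); new modulus lcm = 56.
    Write x = 5 + 7·t and substitute into x ≡ 5 (mod 8): 7·t ≡ 5 − 5 = 0 (mod 8).
    The inverse of 7 mod 8 is 7 (since 7·7 = 49 = 6·8 + 1), so t ≡ 7·0 = 0 ≡ 0 (mod 8).
    Then x = 5 + 7·0 = 5, valid modulo lcm(7, 8) = 56: x ≡ 5 (mod 56).
  Combine with x ≡ 1 (mod 3); new modulus lcm = 168.
    Write x = 5 + 56·t and substitute into x ≡ 1 (mod 3): 56·t ≡ 1 − 5 = -4 (mod 3).
    Reduce coefficients mod 3: 2·t ≡ 2 (mod 3).
    The inverse of 2 mod 3 is 2 (since 2·2 = 4 = 1·3 + 1), so t ≡ 2·2 = 4 ≡ 1 (mod 3).
    Then x = 5 + 56·1 = 61, valid modulo lcm(56, 3) = 168: x ≡ 61 (mod 168).
  Combine with x ≡ 6 (mod 17); new modulus lcm = 2856.
    Write x = 61 + 168·t and substitute into x ≡ 6 (mod 17): 168·t ≡ 6 − 61 = -55 (mod 17).
    Reduce coefficients mod 17: 15·t ≡ 13 (mod 17).
    The inverse of 15 mod 17 is 8 (since 15·8 = 120 = 7·17 + 1), so t ≡ 8·13 = 104 ≡ 2 (mod 17).
    Then x = 61 + 168·2 = 397, valid modulo lcm(168, 17) = 2856: x ≡ 397 (mod 2856).
  Combine with x ≡ 1 (mod 5); new modulus lcm = 14280.
    Write x = 397 + 2856·t and substitute into x ≡ 1 (mod 5): 2856·t ≡ 1 − 397 = -396 (mod 5).
    Reduce coefficients mod 5: 1·t ≡ 4 (mod 5).
    So t ≡ 4 (mod 5).
    Then x = 397 + 2856·4 = 11821, valid modulo lcm(2856, 5) = 14280: x ≡ 11821 (mod 14280).
Verify against each original: 11821 mod 7 = 5, 11821 mod 8 = 5, 11821 mod 3 = 1, 11821 mod 17 = 6, 11821 mod 5 = 1.

x ≡ 11821 (mod 14280).


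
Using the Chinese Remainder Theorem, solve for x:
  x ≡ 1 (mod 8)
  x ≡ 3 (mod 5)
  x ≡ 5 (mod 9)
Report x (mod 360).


Moduli 8, 5, 9 are pairwise coprime; by CRT there is a unique solution modulo M = 8 · 5 · 9 = 360.
Solve pairwise, accumulating the modulus:
  Start with x ≡ 1 (mod 8).
  Combine with x ≡ 3 (mod 5): since gcd(8, 5) = 1, we get a unique residue mod 40.
    Write x = 1 + 8·t and substitute into x ≡ 3 (mod 5): 8·t ≡ 3 − 1 = 2 (mod 5).
    Reduce coefficients mod 5: 3·t ≡ 2 (mod 5).
    The inverse of 3 mod 5 is 2 (since 3·2 = 6 = 1·5 + 1), so t ≡ 2·2 = 4 ≡ 4 (mod 5).
    Then x = 1 + 8·4 = 33, valid modulo lcm(8, 5) = 40: x ≡ 33 (mod 40).
  Combine with x ≡ 5 (mod 9): since gcd(40, 9) = 1, we get a unique residue mod 360.
    Write x = 33 + 40·t and substitute into x ≡ 5 (mod 9): 40·t ≡ 5 − 33 = -28 (mod 9).
    Reduce coefficients mod 9: 4·t ≡ 8 (mod 9).
    The inverse of 4 mod 9 is 7 (since 4·7 = 28 = 3·9 + 1), so t ≡ 7·8 = 56 ≡ 2 (mod 9).
    Then x = 33 + 40·2 = 113, valid modulo lcm(40, 9) = 360: x ≡ 113 (mod 360).
Verify: 113 mod 8 = 1 ✓, 113 mod 5 = 3 ✓, 113 mod 9 = 5 ✓.

x ≡ 113 (mod 360).


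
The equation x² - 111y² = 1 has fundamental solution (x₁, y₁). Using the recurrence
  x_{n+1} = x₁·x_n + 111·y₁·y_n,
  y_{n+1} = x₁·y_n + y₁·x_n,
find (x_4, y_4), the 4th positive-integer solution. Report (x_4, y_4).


Step 1: Find the fundamental solution (x₁, y₁) of x² - 111y² = 1.
  Expand √111 as a continued fraction. a₀ = ⌊√111⌋ = 10; iterate m_{k+1} = d_k·a_k − m_k, d_{k+1} = (111 − m_{k+1}²)/d_k, a_{k+1} = ⌊(a₀ + m_{k+1})/d_{k+1}⌋ (starting m₀ = 0, d₀ = 1), with convergents p_k = a_k·p_{k-1} + p_{k-2}, q_k = a_k·q_{k-1} + q_{k-2} (p₋₁ = 1, q₋₁ = 0):
  k = 0: a₀ = 10; p₀/q₀ = 10/1; p₀² − 111·q₀² = 100 − 111 = -11.
  k = 1: m = 10, d = 11, a = ⌊(10 + 10)/11⌋ = 1; p/q = (1·10 + 1)/(1·1 + 0) = 11/1; p² − 111·q² = 121 − 111 = 10.
  k = 2: m = 1, d = 10, a = ⌊(10 + 1)/10⌋ = 1; p/q = (1·11 + 10)/(1·1 + 1) = 21/2; p² − 111·q² = 441 − 444 = -3.
  k = 3: m = 9, d = 3, a = ⌊(10 + 9)/3⌋ = 6; p/q = (6·21 + 11)/(6·2 + 1) = 137/13; p² − 111·q² = 18769 − 18759 = 10.
  k = 4: m = 9, d = 10, a = ⌊(10 + 9)/10⌋ = 1; p/q = (1·137 + 21)/(1·13 + 2) = 158/15; p² − 111·q² = 24964 − 24975 = -11.
  k = 5: m = 1, d = 11, a = ⌊(10 + 1)/11⌋ = 1; p/q = (1·158 + 137)/(1·15 + 13) = 295/28; p² − 111·q² = 87025 − 87024 = 1.
  The first convergent with p² − 111·q² = 1 gives the fundamental solution (x₁, y₁) = (295, 28).
Step 2: Apply the recurrence (x_{n+1}, y_{n+1}) = (x₁x_n + 111y₁y_n, x₁y_n + y₁x_n) repeatedly.
  From (x_1, y_1) = (295, 28): x_2 = 295·295 + 111·28·28 = 174049; y_2 = 295·28 + 28·295 = 16520.
  From (x_2, y_2) = (174049, 16520): x_3 = 295·174049 + 111·28·16520 = 102688615; y_3 = 295·16520 + 28·174049 = 9746772.
  From (x_3, y_3) = (102688615, 9746772): x_4 = 295·102688615 + 111·28·9746772 = 60586108801; y_4 = 295·9746772 + 28·102688615 = 5750578960.
Step 3: Verify x_4² - 111·y_4² = 3670676579646609657601 - 3670676579646609657600 = 1 (should be 1). ✓

(x_1, y_1) = (295, 28); (x_4, y_4) = (60586108801, 5750578960).


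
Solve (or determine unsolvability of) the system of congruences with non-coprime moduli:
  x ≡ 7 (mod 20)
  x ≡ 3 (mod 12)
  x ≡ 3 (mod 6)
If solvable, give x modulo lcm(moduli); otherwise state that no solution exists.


Moduli 20, 12, 6 are not pairwise coprime, so CRT works modulo lcm(m_i) when all pairwise compatibility conditions hold.
Pairwise compatibility: gcd(m_i, m_j) must divide a_i - a_j for every pair.
Merge one congruence at a time:
  Start: x ≡ 7 (mod 20).
  Combine with x ≡ 3 (mod 12): gcd(20, 12) = 4; 3 - 7 = -4, which IS divisible by 4, so compatible.
    Write x = 7 + 20·t and substitute into x ≡ 3 (mod 12): 20·t ≡ 3 − 7 = -4 (mod 12).
    Divide the congruence (and modulus) by g = 4: 5·t ≡ -1 (mod 3).
    Reduce coefficients mod 3: 2·t ≡ 2 (mod 3).
    The inverse of 2 mod 3 is 2 (since 2·2 = 4 = 1·3 + 1), so t ≡ 2·2 = 4 ≡ 1 (mod 3).
    Then x = 7 + 20·1 = 27, valid modulo lcm(20, 12) = 60: x ≡ 27 (mod 60).
  Combine with x ≡ 3 (mod 6): gcd(60, 6) = 6; 3 - 27 = -24, which IS divisible by 6, so compatible.
    Write x = 27 + 60·t and substitute into x ≡ 3 (mod 6): 60·t ≡ 3 − 27 = -24 (mod 6).
    Divide the congruence (and modulus) by g = 6: 10·t ≡ -4 (mod 1).
    Modulo 1 every t works; take t = 0.
    Then x = 27 + 60·0 = 27, valid modulo lcm(60, 6) = 60: x ≡ 27 (mod 60).
Verify: 27 mod 20 = 7, 27 mod 12 = 3, 27 mod 6 = 3.

x ≡ 27 (mod 60).


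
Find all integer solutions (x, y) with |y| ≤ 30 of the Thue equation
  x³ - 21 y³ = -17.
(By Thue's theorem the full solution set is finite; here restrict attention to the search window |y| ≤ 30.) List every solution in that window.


The equation is x³ - 21y³ = -17. For fixed y, x³ = 21·y³ − 17, so a solution requires the RHS to be a perfect cube.
Strategy: iterate y from -30 to 30, compute RHS = 21·y³ − 17, and check whether it is a (positive or negative) perfect cube.
Check small values of y:
  y = 0: RHS = -17 is not a perfect cube.
  y = 1: RHS = 4 is not a perfect cube.
  y = -1: RHS = -38 is not a perfect cube.
  y = 2: RHS = 151 is not a perfect cube.
  y = -2: RHS = -185 is not a perfect cube.
  y = 3: RHS = 550 is not a perfect cube.
  y = -3: RHS = -584 is not a perfect cube.
Continuing the search up to |y| = 30 finds no solutions either.
No (x, y) in the scanned range satisfies the equation.

No integer solutions with |y| ≤ 30.


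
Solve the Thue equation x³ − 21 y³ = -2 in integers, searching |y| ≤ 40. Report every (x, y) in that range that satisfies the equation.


The equation is x³ - 21y³ = -2. For fixed y, x³ = 21·y³ − 2, so a solution requires the RHS to be a perfect cube.
Strategy: iterate y from -40 to 40, compute RHS = 21·y³ − 2, and check whether it is a (positive or negative) perfect cube.
Check small values of y:
  y = 0: RHS = -2 is not a perfect cube.
  y = 1: RHS = 19 is not a perfect cube.
  y = -1: RHS = -23 is not a perfect cube.
  y = 2: RHS = 166 is not a perfect cube.
  y = -2: RHS = -170 is not a perfect cube.
  y = 3: RHS = 565 is not a perfect cube.
  y = -3: RHS = -569 is not a perfect cube.
Continuing the search up to |y| = 40 finds no solutions either.
No (x, y) in the scanned range satisfies the equation.

No integer solutions with |y| ≤ 40.


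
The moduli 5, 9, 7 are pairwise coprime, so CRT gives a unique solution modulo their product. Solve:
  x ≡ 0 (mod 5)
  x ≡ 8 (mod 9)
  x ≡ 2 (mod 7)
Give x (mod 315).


Moduli 5, 9, 7 are pairwise coprime; by CRT there is a unique solution modulo M = 5 · 9 · 7 = 315.
Solve pairwise, accumulating the modulus:
  Start with x ≡ 0 (mod 5).
  Combine with x ≡ 8 (mod 9): since gcd(5, 9) = 1, we get a unique residue mod 45.
    Write x = 0 + 5·t and substitute into x ≡ 8 (mod 9): 5·t ≡ 8 − 0 = 8 (mod 9).
    The inverse of 5 mod 9 is 2 (since 5·2 = 10 = 1·9 + 1), so t ≡ 2·8 = 16 ≡ 7 (mod 9).
    Then x = 0 + 5·7 = 35, valid modulo lcm(5, 9) = 45: x ≡ 35 (mod 45).
  Combine with x ≡ 2 (mod 7): since gcd(45, 7) = 1, we get a unique residue mod 315.
    Write x = 35 + 45·t and substitute into x ≡ 2 (mod 7): 45·t ≡ 2 − 35 = -33 (mod 7).
    Reduce coefficients mod 7: 3·t ≡ 2 (mod 7).
    The inverse of 3 mod 7 is 5 (since 3·5 = 15 = 2·7 + 1), so t ≡ 5·2 = 10 ≡ 3 (mod 7).
    Then x = 35 + 45·3 = 170, valid modulo lcm(45, 7) = 315: x ≡ 170 (mod 315).
Verify: 170 mod 5 = 0 ✓, 170 mod 9 = 8 ✓, 170 mod 7 = 2 ✓.

x ≡ 170 (mod 315).


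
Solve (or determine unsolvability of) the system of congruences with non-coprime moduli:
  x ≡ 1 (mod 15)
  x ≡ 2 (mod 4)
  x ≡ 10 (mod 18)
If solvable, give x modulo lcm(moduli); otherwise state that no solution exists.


Moduli 15, 4, 18 are not pairwise coprime, so CRT works modulo lcm(m_i) when all pairwise compatibility conditions hold.
Pairwise compatibility: gcd(m_i, m_j) must divide a_i - a_j for every pair.
Merge one congruence at a time:
  Start: x ≡ 1 (mod 15).
  Combine with x ≡ 2 (mod 4): gcd(15, 4) = 1; 2 - 1 = 1, which IS divisible by 1, so compatible.
    Write x = 1 + 15·t and substitute into x ≡ 2 (mod 4): 15·t ≡ 2 − 1 = 1 (mod 4).
    Reduce coefficients mod 4: 3·t ≡ 1 (mod 4).
    The inverse of 3 mod 4 is 3 (since 3·3 = 9 = 2·4 + 1), so t ≡ 3·1 = 3 ≡ 3 (mod 4).
    Then x = 1 + 15·3 = 46, valid modulo lcm(15, 4) = 60: x ≡ 46 (mod 60).
  Combine with x ≡ 10 (mod 18): gcd(60, 18) = 6; 10 - 46 = -36, which IS divisible by 6, so compatible.
    Write x = 46 + 60·t and substitute into x ≡ 10 (mod 18): 60·t ≡ 10 − 46 = -36 (mod 18).
    Divide the congruence (and modulus) by g = 6: 10·t ≡ -6 (mod 3).
    Reduce coefficients mod 3: 1·t ≡ 0 (mod 3).
    So t ≡ 0 (mod 3).
    Then x = 46 + 60·0 = 46, valid modulo lcm(60, 18) = 180: x ≡ 46 (mod 180).
Verify: 46 mod 15 = 1, 46 mod 4 = 2, 46 mod 18 = 10.

x ≡ 46 (mod 180).


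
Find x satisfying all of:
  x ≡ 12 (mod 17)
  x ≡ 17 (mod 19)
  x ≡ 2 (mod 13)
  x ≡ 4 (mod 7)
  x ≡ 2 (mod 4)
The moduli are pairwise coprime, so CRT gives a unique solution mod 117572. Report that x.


Product of moduli M = 17 · 19 · 13 · 7 · 4 = 117572.
Merge one congruence at a time:
  Start: x ≡ 12 (mod 17).
  Combine with x ≡ 17 (mod 19); new modulus lcm = 323.
    Write x = 12 + 17·t and substitute into x ≡ 17 (mod 19): 17·t ≡ 17 − 12 = 5 (mod 19).
    The inverse of 17 mod 19 is 9 (since 17·9 = 153 = 8·19 + 1), so t ≡ 9·5 = 45 ≡ 7 (mod 19).
    Then x = 12 + 17·7 = 131, valid modulo lcm(17, 19) = 323: x ≡ 131 (mod 323).
  Combine with x ≡ 2 (mod 13); new modulus lcm = 4199.
    Write x = 131 + 323·t and substitute into x ≡ 2 (mod 13): 323·t ≡ 2 − 131 = -129 (mod 13).
    Reduce coefficients mod 13: 11·t ≡ 1 (mod 13).
    The inverse of 11 mod 13 is 6 (since 11·6 = 66 = 5·13 + 1), so t ≡ 6·1 = 6 ≡ 6 (mod 13).
    Then x = 131 + 323·6 = 2069, valid modulo lcm(323, 13) = 4199: x ≡ 2069 (mod 4199).
  Combine with x ≡ 4 (mod 7); new modulus lcm = 29393.
    Write x = 2069 + 4199·t and substitute into x ≡ 4 (mod 7): 4199·t ≡ 4 − 2069 = -2065 (mod 7).
    Reduce coefficients mod 7: 6·t ≡ 0 (mod 7).
    The inverse of 6 mod 7 is 6 (since 6·6 = 36 = 5·7 + 1), so t ≡ 6·0 = 0 ≡ 0 (mod 7).
    Then x = 2069 + 4199·0 = 2069, valid modulo lcm(4199, 7) = 29393: x ≡ 2069 (mod 29393).
  Combine with x ≡ 2 (mod 4); new modulus lcm = 117572.
    Write x = 2069 + 29393·t and substitute into x ≡ 2 (mod 4): 29393·t ≡ 2 − 2069 = -2067 (mod 4).
    Reduce coefficients mod 4: 1·t ≡ 1 (mod 4).
    So t ≡ 1 (mod 4).
    Then x = 2069 + 29393·1 = 31462, valid modulo lcm(29393, 4) = 117572: x ≡ 31462 (mod 117572).
Verify against each original: 31462 mod 17 = 12, 31462 mod 19 = 17, 31462 mod 13 = 2, 31462 mod 7 = 4, 31462 mod 4 = 2.

x ≡ 31462 (mod 117572).


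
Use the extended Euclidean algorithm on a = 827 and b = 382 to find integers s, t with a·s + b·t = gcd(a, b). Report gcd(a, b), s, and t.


Euclidean algorithm on (827, 382) — divide until remainder is 0:
  827 = 2 · 382 + 63
  382 = 6 · 63 + 4
  63 = 15 · 4 + 3
  4 = 1 · 3 + 1
  3 = 3 · 1 + 0
gcd(827, 382) = 1.
Track Bezout coefficients alongside the remainders: start with r₀ = 827 = a·1 + b·0 (s = 1, t = 0) and r₁ = 382 = a·0 + b·1 (s = 0, t = 1); each new remainder r_{k+1} = r_{k-1} − q_k·r_k inherits s_{k+1} = s_{k-1} − q_k·s_k, t_{k+1} = t_{k-1} − q_k·t_k, so r_k = a·s_k + b·t_k at every step:
  q = 2: r = 63, s = 1 − 2·0 = 1, t = 0 − 2·1 = -2  (check: 827·1 + 382·(-2) = 63)
  q = 6: r = 4, s = 0 − 6·1 = -6, t = 1 − 6·(-2) = 13  (check: 827·(-6) + 382·13 = 4)
  q = 15: r = 3, s = 1 − 15·(-6) = 91, t = -2 − 15·13 = -197  (check: 827·91 + 382·(-197) = 3)
  q = 1: r = 1, s = -6 − 1·91 = -97, t = 13 − 1·(-197) = 210  (check: 827·(-97) + 382·210 = 1)
The row with r = 1 (the gcd) gives the Bezout coefficients s = -97, t = 210.
Result: 827 · (-97) + 382 · (210) = 1.

gcd(827, 382) = 1; s = -97, t = 210 (check: 827·(-97) + 382·210 = 1).


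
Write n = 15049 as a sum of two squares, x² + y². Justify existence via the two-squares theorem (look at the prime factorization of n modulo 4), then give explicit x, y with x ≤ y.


Step 1: Factor n = 15049 = 101 · 149.
Step 2: Check the mod-4 condition on each prime factor: 101 ≡ 1 (mod 4), exponent 1; 149 ≡ 1 (mod 4), exponent 1.
All primes ≡ 3 (mod 4) appear to even exponent (or don't appear), so by the two-squares theorem n IS expressible as a sum of two squares.
Step 3: Build a representation. Here n = 101 · 149 is a product of primes ≡ 1 (mod 4). Each prime p ≡ 1 (mod 4) is itself a sum of two squares; find a² by testing p − a² for a perfect square:
  101: 101 − 1² = 100 = 10² ⇒ 101 = 1² + 10².
  149: 149 − 1² = 148, 149 − 2² = 145, 149 − 3² = 140, 149 − 4² = 133, 149 − 5² = 124, 149 − 6² = 113, 149 − 7² = 100 = 10² ⇒ 149 = 7² + 10².
  Combine using the Brahmagupta–Fibonacci identity (a² + b²)(c² + d²) = (ac − bd)² + (ad + bc)² = (ac + bd)² + (ad − bc)²:
  101 · 149 = 15049: from (1² + 10²)(7² + 10²), take (1·7 − 10·10, 1·10 + 10·7) = (7 − 100, 10 + 70) = (-93, 80); dropping signs (only squares matter) gives (93, 80); check 93² + 80² = 8649 + 6400 = 15049 ✓.
Step 4: Order so x ≤ y and verify: 80² + 93² = 6400 + 8649 = 15049 = n. ✓

n = 15049 = 80² + 93² (one valid representation with x ≤ y).


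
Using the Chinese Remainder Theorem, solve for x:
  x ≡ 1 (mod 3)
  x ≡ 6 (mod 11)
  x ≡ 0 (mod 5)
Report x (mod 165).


Moduli 3, 11, 5 are pairwise coprime; by CRT there is a unique solution modulo M = 3 · 11 · 5 = 165.
Solve pairwise, accumulating the modulus:
  Start with x ≡ 1 (mod 3).
  Combine with x ≡ 6 (mod 11): since gcd(3, 11) = 1, we get a unique residue mod 33.
    Write x = 1 + 3·t and substitute into x ≡ 6 (mod 11): 3·t ≡ 6 − 1 = 5 (mod 11).
    The inverse of 3 mod 11 is 4 (since 3·4 = 12 = 1·11 + 1), so t ≡ 4·5 = 20 ≡ 9 (mod 11).
    Then x = 1 + 3·9 = 28, valid modulo lcm(3, 11) = 33: x ≡ 28 (mod 33).
  Combine with x ≡ 0 (mod 5): since gcd(33, 5) = 1, we get a unique residue mod 165.
    Write x = 28 + 33·t and substitute into x ≡ 0 (mod 5): 33·t ≡ 0 − 28 = -28 (mod 5).
    Reduce coefficients mod 5: 3·t ≡ 2 (mod 5).
    The inverse of 3 mod 5 is 2 (since 3·2 = 6 = 1·5 + 1), so t ≡ 2·2 = 4 ≡ 4 (mod 5).
    Then x = 28 + 33·4 = 160, valid modulo lcm(33, 5) = 165: x ≡ 160 (mod 165).
Verify: 160 mod 3 = 1 ✓, 160 mod 11 = 6 ✓, 160 mod 5 = 0 ✓.

x ≡ 160 (mod 165).


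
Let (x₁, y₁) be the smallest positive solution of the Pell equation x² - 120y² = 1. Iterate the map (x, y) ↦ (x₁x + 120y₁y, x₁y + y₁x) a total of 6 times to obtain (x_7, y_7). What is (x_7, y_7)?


Step 1: Find the fundamental solution (x₁, y₁) of x² - 120y² = 1.
  Expand √120 as a continued fraction. a₀ = ⌊√120⌋ = 10; iterate m_{k+1} = d_k·a_k − m_k, d_{k+1} = (120 − m_{k+1}²)/d_k, a_{k+1} = ⌊(a₀ + m_{k+1})/d_{k+1}⌋ (starting m₀ = 0, d₀ = 1), with convergents p_k = a_k·p_{k-1} + p_{k-2}, q_k = a_k·q_{k-1} + q_{k-2} (p₋₁ = 1, q₋₁ = 0):
  k = 0: a₀ = 10; p₀/q₀ = 10/1; p₀² − 120·q₀² = 100 − 120 = -20.
  k = 1: m = 10, d = 20, a = ⌊(10 + 10)/20⌋ = 1; p/q = (1·10 + 1)/(1·1 + 0) = 11/1; p² − 120·q² = 121 − 120 = 1.
  The first convergent with p² − 120·q² = 1 gives the fundamental solution (x₁, y₁) = (11, 1).
Step 2: Apply the recurrence (x_{n+1}, y_{n+1}) = (x₁x_n + 120y₁y_n, x₁y_n + y₁x_n) repeatedly.
  From (x_1, y_1) = (11, 1): x_2 = 11·11 + 120·1·1 = 241; y_2 = 11·1 + 1·11 = 22.
  From (x_2, y_2) = (241, 22): x_3 = 11·241 + 120·1·22 = 5291; y_3 = 11·22 + 1·241 = 483.
  From (x_3, y_3) = (5291, 483): x_4 = 11·5291 + 120·1·483 = 116161; y_4 = 11·483 + 1·5291 = 10604.
  From (x_4, y_4) = (116161, 10604): x_5 = 11·116161 + 120·1·10604 = 2550251; y_5 = 11·10604 + 1·116161 = 232805.
  From (x_5, y_5) = (2550251, 232805): x_6 = 11·2550251 + 120·1·232805 = 55989361; y_6 = 11·232805 + 1·2550251 = 5111106.
  From (x_6, y_6) = (55989361, 5111106): x_7 = 11·55989361 + 120·1·5111106 = 1229215691; y_7 = 11·5111106 + 1·55989361 = 112211527.
Step 3: Verify x_7² - 120·y_7² = 1510971215000607481 - 1510971215000607480 = 1 (should be 1). ✓

(x_1, y_1) = (11, 1); (x_7, y_7) = (1229215691, 112211527).


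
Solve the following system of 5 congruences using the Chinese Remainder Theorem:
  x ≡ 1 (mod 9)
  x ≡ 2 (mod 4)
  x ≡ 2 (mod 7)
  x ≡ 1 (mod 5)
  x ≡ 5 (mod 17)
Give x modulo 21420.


Product of moduli M = 9 · 4 · 7 · 5 · 17 = 21420.
Merge one congruence at a time:
  Start: x ≡ 1 (mod 9).
  Combine with x ≡ 2 (mod 4); new modulus lcm = 36.
    Write x = 1 + 9·t and substitute into x ≡ 2 (mod 4): 9·t ≡ 2 − 1 = 1 (mod 4).
    Reduce coefficients mod 4: 1·t ≡ 1 (mod 4).
    So t ≡ 1 (mod 4).
    Then x = 1 + 9·1 = 10, valid modulo lcm(9, 4) = 36: x ≡ 10 (mod 36).
  Combine with x ≡ 2 (mod 7); new modulus lcm = 252.
    Write x = 10 + 36·t and substitute into x ≡ 2 (mod 7): 36·t ≡ 2 − 10 = -8 (mod 7).
    Reduce coefficients mod 7: 1·t ≡ 6 (mod 7).
    So t ≡ 6 (mod 7).
    Then x = 10 + 36·6 = 226, valid modulo lcm(36, 7) = 252: x ≡ 226 (mod 252).
  Combine with x ≡ 1 (mod 5); new modulus lcm = 1260.
    Write x = 226 + 252·t and substitute into x ≡ 1 (mod 5): 252·t ≡ 1 − 226 = -225 (mod 5).
    Reduce coefficients mod 5: 2·t ≡ 0 (mod 5).
    The inverse of 2 mod 5 is 3 (since 2·3 = 6 = 1·5 + 1), so t ≡ 3·0 = 0 ≡ 0 (mod 5).
    Then x = 226 + 252·0 = 226, valid modulo lcm(252, 5) = 1260: x ≡ 226 (mod 1260).
  Combine with x ≡ 5 (mod 17); new modulus lcm = 21420.
    Write x = 226 + 1260·t and substitute into x ≡ 5 (mod 17): 1260·t ≡ 5 − 226 = -221 (mod 17).
    Reduce coefficients mod 17: 2·t ≡ 0 (mod 17).
    The inverse of 2 mod 17 is 9 (since 2·9 = 18 = 1·17 + 1), so t ≡ 9·0 = 0 ≡ 0 (mod 17).
    Then x = 226 + 1260·0 = 226, valid modulo lcm(1260, 17) = 21420: x ≡ 226 (mod 21420).
Verify against each original: 226 mod 9 = 1, 226 mod 4 = 2, 226 mod 7 = 2, 226 mod 5 = 1, 226 mod 17 = 5.

x ≡ 226 (mod 21420).


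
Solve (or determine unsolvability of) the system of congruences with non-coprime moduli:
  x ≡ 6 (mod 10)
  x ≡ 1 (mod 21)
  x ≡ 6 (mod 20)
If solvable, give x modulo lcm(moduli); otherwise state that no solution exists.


Moduli 10, 21, 20 are not pairwise coprime, so CRT works modulo lcm(m_i) when all pairwise compatibility conditions hold.
Pairwise compatibility: gcd(m_i, m_j) must divide a_i - a_j for every pair.
Merge one congruence at a time:
  Start: x ≡ 6 (mod 10).
  Combine with x ≡ 1 (mod 21): gcd(10, 21) = 1; 1 - 6 = -5, which IS divisible by 1, so compatible.
    Write x = 6 + 10·t and substitute into x ≡ 1 (mod 21): 10·t ≡ 1 − 6 = -5 (mod 21).
    Reduce coefficients mod 21: 10·t ≡ 16 (mod 21).
    The inverse of 10 mod 21 is 19 (since 10·19 = 190 = 9·21 + 1), so t ≡ 19·16 = 304 ≡ 10 (mod 21).
    Then x = 6 + 10·10 = 106, valid modulo lcm(10, 21) = 210: x ≡ 106 (mod 210).
  Combine with x ≡ 6 (mod 20): gcd(210, 20) = 10; 6 - 106 = -100, which IS divisible by 10, so compatible.
    Write x = 106 + 210·t and substitute into x ≡ 6 (mod 20): 210·t ≡ 6 − 106 = -100 (mod 20).
    Divide the congruence (and modulus) by g = 10: 21·t ≡ -10 (mod 2).
    Reduce coefficients mod 2: 1·t ≡ 0 (mod 2).
    So t ≡ 0 (mod 2).
    Then x = 106 + 210·0 = 106, valid modulo lcm(210, 20) = 420: x ≡ 106 (mod 420).
Verify: 106 mod 10 = 6, 106 mod 21 = 1, 106 mod 20 = 6.

x ≡ 106 (mod 420).


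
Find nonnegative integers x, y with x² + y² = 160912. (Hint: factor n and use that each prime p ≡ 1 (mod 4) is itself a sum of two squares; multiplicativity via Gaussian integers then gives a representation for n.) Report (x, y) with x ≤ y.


Step 1: Factor n = 160912 = 2^4 · 89 · 113.
Step 2: Check the mod-4 condition on each prime factor: 2 = 2 (special); 89 ≡ 1 (mod 4), exponent 1; 113 ≡ 1 (mod 4), exponent 1.
All primes ≡ 3 (mod 4) appear to even exponent (or don't appear), so by the two-squares theorem n IS expressible as a sum of two squares.
Step 3: Build a representation. Group n = k² · m with k = 4 and m = 89 · 113 = 10057 (a product of primes ≡ 1 (mod 4)); a representation of m scales to one of n via (k·x)² + (k·y)² = k²(x² + y²). Each prime p ≡ 1 (mod 4) is itself a sum of two squares; find a² by testing p − a² for a perfect square:
  89: 89 − 1² = 88, 89 − 2² = 85, 89 − 3² = 80, 89 − 4² = 73, 89 − 5² = 64 = 8² ⇒ 89 = 5² + 8².
  113: 113 − 1² = 112, 113 − 2² = 109, 113 − 3² = 104, 113 − 4² = 97, 113 − 5² = 88, 113 − 6² = 77, 113 − 7² = 64 = 8² ⇒ 113 = 7² + 8².
  Combine using the Brahmagupta–Fibonacci identity (a² + b²)(c² + d²) = (ac − bd)² + (ad + bc)² = (ac + bd)² + (ad − bc)²:
  89 · 113 = 10057: from (5² + 8²)(7² + 8²), take (5·7 − 8·8, 5·8 + 8·7) = (35 − 64, 40 + 56) = (-29, 96); dropping signs (only squares matter) gives (29, 96); check 29² + 96² = 841 + 9216 = 10057 ✓.
  Scale by k = 4: (4·29, 4·96) = (116, 384).
Step 4: Order so x ≤ y and verify: 116² + 384² = 13456 + 147456 = 160912 = n. ✓

n = 160912 = 116² + 384² (one valid representation with x ≤ y).


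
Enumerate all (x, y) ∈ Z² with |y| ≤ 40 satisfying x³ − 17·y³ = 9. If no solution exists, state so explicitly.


The equation is x³ - 17y³ = 9. For fixed y, x³ = 17·y³ + 9, so a solution requires the RHS to be a perfect cube.
Strategy: iterate y from -40 to 40, compute RHS = 17·y³ + 9, and check whether it is a (positive or negative) perfect cube.
Check small values of y:
  y = 0: RHS = 9 is not a perfect cube.
  y = 1: RHS = 26 is not a perfect cube.
  y = -1: RHS = -8 = (-2)³ ⇒ x = -2 works.
  y = 2: RHS = 145 is not a perfect cube.
  y = -2: RHS = -127 is not a perfect cube.
  y = 3: RHS = 468 is not a perfect cube.
  y = -3: RHS = -450 is not a perfect cube.
Continuing the search up to |y| = 40 finds no further solutions beyond those listed.
Collected solutions: (-2, -1).

Solutions (with |y| ≤ 40): (-2, -1).


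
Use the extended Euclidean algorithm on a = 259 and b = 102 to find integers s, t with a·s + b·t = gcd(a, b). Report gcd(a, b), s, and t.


Euclidean algorithm on (259, 102) — divide until remainder is 0:
  259 = 2 · 102 + 55
  102 = 1 · 55 + 47
  55 = 1 · 47 + 8
  47 = 5 · 8 + 7
  8 = 1 · 7 + 1
  7 = 7 · 1 + 0
gcd(259, 102) = 1.
Track Bezout coefficients alongside the remainders: start with r₀ = 259 = a·1 + b·0 (s = 1, t = 0) and r₁ = 102 = a·0 + b·1 (s = 0, t = 1); each new remainder r_{k+1} = r_{k-1} − q_k·r_k inherits s_{k+1} = s_{k-1} − q_k·s_k, t_{k+1} = t_{k-1} − q_k·t_k, so r_k = a·s_k + b·t_k at every step:
  q = 2: r = 55, s = 1 − 2·0 = 1, t = 0 − 2·1 = -2  (check: 259·1 + 102·(-2) = 55)
  q = 1: r = 47, s = 0 − 1·1 = -1, t = 1 − 1·(-2) = 3  (check: 259·(-1) + 102·3 = 47)
  q = 1: r = 8, s = 1 − 1·(-1) = 2, t = -2 − 1·3 = -5  (check: 259·2 + 102·(-5) = 8)
  q = 5: r = 7, s = -1 − 5·2 = -11, t = 3 − 5·(-5) = 28  (check: 259·(-11) + 102·28 = 7)
  q = 1: r = 1, s = 2 − 1·(-11) = 13, t = -5 − 1·28 = -33  (check: 259·13 + 102·(-33) = 1)
The row with r = 1 (the gcd) gives the Bezout coefficients s = 13, t = -33.
Result: 259 · (13) + 102 · (-33) = 1.

gcd(259, 102) = 1; s = 13, t = -33 (check: 259·13 + 102·(-33) = 1).


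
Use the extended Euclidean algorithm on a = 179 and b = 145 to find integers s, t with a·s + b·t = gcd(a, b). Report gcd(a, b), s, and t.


Euclidean algorithm on (179, 145) — divide until remainder is 0:
  179 = 1 · 145 + 34
  145 = 4 · 34 + 9
  34 = 3 · 9 + 7
  9 = 1 · 7 + 2
  7 = 3 · 2 + 1
  2 = 2 · 1 + 0
gcd(179, 145) = 1.
Track Bezout coefficients alongside the remainders: start with r₀ = 179 = a·1 + b·0 (s = 1, t = 0) and r₁ = 145 = a·0 + b·1 (s = 0, t = 1); each new remainder r_{k+1} = r_{k-1} − q_k·r_k inherits s_{k+1} = s_{k-1} − q_k·s_k, t_{k+1} = t_{k-1} − q_k·t_k, so r_k = a·s_k + b·t_k at every step:
  q = 1: r = 34, s = 1 − 1·0 = 1, t = 0 − 1·1 = -1  (check: 179·1 + 145·(-1) = 34)
  q = 4: r = 9, s = 0 − 4·1 = -4, t = 1 − 4·(-1) = 5  (check: 179·(-4) + 145·5 = 9)
  q = 3: r = 7, s = 1 − 3·(-4) = 13, t = -1 − 3·5 = -16  (check: 179·13 + 145·(-16) = 7)
  q = 1: r = 2, s = -4 − 1·13 = -17, t = 5 − 1·(-16) = 21  (check: 179·(-17) + 145·21 = 2)
  q = 3: r = 1, s = 13 − 3·(-17) = 64, t = -16 − 3·21 = -79  (check: 179·64 + 145·(-79) = 1)
The row with r = 1 (the gcd) gives the Bezout coefficients s = 64, t = -79.
Result: 179 · (64) + 145 · (-79) = 1.

gcd(179, 145) = 1; s = 64, t = -79 (check: 179·64 + 145·(-79) = 1).


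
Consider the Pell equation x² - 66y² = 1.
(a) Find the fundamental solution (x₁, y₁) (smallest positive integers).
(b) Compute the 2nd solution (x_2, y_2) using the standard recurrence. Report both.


Step 1: Find the fundamental solution (x₁, y₁) of x² - 66y² = 1.
  Expand √66 as a continued fraction. a₀ = ⌊√66⌋ = 8; iterate m_{k+1} = d_k·a_k − m_k, d_{k+1} = (66 − m_{k+1}²)/d_k, a_{k+1} = ⌊(a₀ + m_{k+1})/d_{k+1}⌋ (starting m₀ = 0, d₀ = 1), with convergents p_k = a_k·p_{k-1} + p_{k-2}, q_k = a_k·q_{k-1} + q_{k-2} (p₋₁ = 1, q₋₁ = 0):
  k = 0: a₀ = 8; p₀/q₀ = 8/1; p₀² − 66·q₀² = 64 − 66 = -2.
  k = 1: m = 8, d = 2, a = ⌊(8 + 8)/2⌋ = 8; p/q = (8·8 + 1)/(8·1 + 0) = 65/8; p² − 66·q² = 4225 − 4224 = 1.
  The first convergent with p² − 66·q² = 1 gives the fundamental solution (x₁, y₁) = (65, 8).
Step 2: Apply the recurrence (x_{n+1}, y_{n+1}) = (x₁x_n + 66y₁y_n, x₁y_n + y₁x_n) repeatedly.
  From (x_1, y_1) = (65, 8): x_2 = 65·65 + 66·8·8 = 8449; y_2 = 65·8 + 8·65 = 1040.
Step 3: Verify x_2² - 66·y_2² = 71385601 - 71385600 = 1 (should be 1). ✓

(x_1, y_1) = (65, 8); (x_2, y_2) = (8449, 1040).


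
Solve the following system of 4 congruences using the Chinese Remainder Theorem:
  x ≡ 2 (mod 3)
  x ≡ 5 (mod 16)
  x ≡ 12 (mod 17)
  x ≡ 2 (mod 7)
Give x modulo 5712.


Product of moduli M = 3 · 16 · 17 · 7 = 5712.
Merge one congruence at a time:
  Start: x ≡ 2 (mod 3).
  Combine with x ≡ 5 (mod 16); new modulus lcm = 48.
    Write x = 2 + 3·t and substitute into x ≡ 5 (mod 16): 3·t ≡ 5 − 2 = 3 (mod 16).
    The inverse of 3 mod 16 is 11 (since 3·11 = 33 = 2·16 + 1), so t ≡ 11·3 = 33 ≡ 1 (mod 16).
    Then x = 2 + 3·1 = 5, valid modulo lcm(3, 16) = 48: x ≡ 5 (mod 48).
  Combine with x ≡ 12 (mod 17); new modulus lcm = 816.
    Write x = 5 + 48·t and substitute into x ≡ 12 (mod 17): 48·t ≡ 12 − 5 = 7 (mod 17).
    Reduce coefficients mod 17: 14·t ≡ 7 (mod 17).
    The inverse of 14 mod 17 is 11 (since 14·11 = 154 = 9·17 + 1), so t ≡ 11·7 = 77 ≡ 9 (mod 17).
    Then x = 5 + 48·9 = 437, valid modulo lcm(48, 17) = 816: x ≡ 437 (mod 816).
  Combine with x ≡ 2 (mod 7); new modulus lcm = 5712.
    Write x = 437 + 816·t and substitute into x ≡ 2 (mod 7): 816·t ≡ 2 − 437 = -435 (mod 7).
    Reduce coefficients mod 7: 4·t ≡ 6 (mod 7).
    The inverse of 4 mod 7 is 2 (since 4·2 = 8 = 1·7 + 1), so t ≡ 2·6 = 12 ≡ 5 (mod 7).
    Then x = 437 + 816·5 = 4517, valid modulo lcm(816, 7) = 5712: x ≡ 4517 (mod 5712).
Verify against each original: 4517 mod 3 = 2, 4517 mod 16 = 5, 4517 mod 17 = 12, 4517 mod 7 = 2.

x ≡ 4517 (mod 5712).


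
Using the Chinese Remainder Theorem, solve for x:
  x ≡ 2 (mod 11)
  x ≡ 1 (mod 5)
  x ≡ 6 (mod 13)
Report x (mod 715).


Moduli 11, 5, 13 are pairwise coprime; by CRT there is a unique solution modulo M = 11 · 5 · 13 = 715.
Solve pairwise, accumulating the modulus:
  Start with x ≡ 2 (mod 11).
  Combine with x ≡ 1 (mod 5): since gcd(11, 5) = 1, we get a unique residue mod 55.
    Write x = 2 + 11·t and substitute into x ≡ 1 (mod 5): 11·t ≡ 1 − 2 = -1 (mod 5).
    Reduce coefficients mod 5: 1·t ≡ 4 (mod 5).
    So t ≡ 4 (mod 5).
    Then x = 2 + 11·4 = 46, valid modulo lcm(11, 5) = 55: x ≡ 46 (mod 55).
  Combine with x ≡ 6 (mod 13): since gcd(55, 13) = 1, we get a unique residue mod 715.
    Write x = 46 + 55·t and substitute into x ≡ 6 (mod 13): 55·t ≡ 6 − 46 = -40 (mod 13).
    Reduce coefficients mod 13: 3·t ≡ 12 (mod 13).
    The inverse of 3 mod 13 is 9 (since 3·9 = 27 = 2·13 + 1), so t ≡ 9·12 = 108 ≡ 4 (mod 13).
    Then x = 46 + 55·4 = 266, valid modulo lcm(55, 13) = 715: x ≡ 266 (mod 715).
Verify: 266 mod 11 = 2 ✓, 266 mod 5 = 1 ✓, 266 mod 13 = 6 ✓.

x ≡ 266 (mod 715).


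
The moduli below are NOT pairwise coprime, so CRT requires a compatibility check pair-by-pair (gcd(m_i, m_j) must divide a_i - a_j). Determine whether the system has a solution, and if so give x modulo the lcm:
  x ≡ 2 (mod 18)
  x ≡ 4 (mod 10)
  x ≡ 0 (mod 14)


Moduli 18, 10, 14 are not pairwise coprime, so CRT works modulo lcm(m_i) when all pairwise compatibility conditions hold.
Pairwise compatibility: gcd(m_i, m_j) must divide a_i - a_j for every pair.
Merge one congruence at a time:
  Start: x ≡ 2 (mod 18).
  Combine with x ≡ 4 (mod 10): gcd(18, 10) = 2; 4 - 2 = 2, which IS divisible by 2, so compatible.
    Write x = 2 + 18·t and substitute into x ≡ 4 (mod 10): 18·t ≡ 4 − 2 = 2 (mod 10).
    Divide the congruence (and modulus) by g = 2: 9·t ≡ 1 (mod 5).
    Reduce coefficients mod 5: 4·t ≡ 1 (mod 5).
    The inverse of 4 mod 5 is 4 (since 4·4 = 16 = 3·5 + 1), so t ≡ 4·1 = 4 ≡ 4 (mod 5).
    Then x = 2 + 18·4 = 74, valid modulo lcm(18, 10) = 90: x ≡ 74 (mod 90).
  Combine with x ≡ 0 (mod 14): gcd(90, 14) = 2; 0 - 74 = -74, which IS divisible by 2, so compatible.
    Write x = 74 + 90·t and substitute into x ≡ 0 (mod 14): 90·t ≡ 0 − 74 = -74 (mod 14).
    Divide the congruence (and modulus) by g = 2: 45·t ≡ -37 (mod 7).
    Reduce coefficients mod 7: 3·t ≡ 5 (mod 7).
    The inverse of 3 mod 7 is 5 (since 3·5 = 15 = 2·7 + 1), so t ≡ 5·5 = 25 ≡ 4 (mod 7).
    Then x = 74 + 90·4 = 434, valid modulo lcm(90, 14) = 630: x ≡ 434 (mod 630).
Verify: 434 mod 18 = 2, 434 mod 10 = 4, 434 mod 14 = 0.

x ≡ 434 (mod 630).


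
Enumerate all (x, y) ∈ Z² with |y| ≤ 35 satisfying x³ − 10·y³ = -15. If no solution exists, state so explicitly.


The equation is x³ - 10y³ = -15. For fixed y, x³ = 10·y³ − 15, so a solution requires the RHS to be a perfect cube.
Strategy: iterate y from -35 to 35, compute RHS = 10·y³ − 15, and check whether it is a (positive or negative) perfect cube.
Check small values of y:
  y = 0: RHS = -15 is not a perfect cube.
  y = 1: RHS = -5 is not a perfect cube.
  y = -1: RHS = -25 is not a perfect cube.
  y = 2: RHS = 65 is not a perfect cube.
  y = -2: RHS = -95 is not a perfect cube.
  y = 3: RHS = 255 is not a perfect cube.
  y = -3: RHS = -285 is not a perfect cube.
Continuing the search up to |y| = 35 finds no solutions either.
No (x, y) in the scanned range satisfies the equation.

No integer solutions with |y| ≤ 35.


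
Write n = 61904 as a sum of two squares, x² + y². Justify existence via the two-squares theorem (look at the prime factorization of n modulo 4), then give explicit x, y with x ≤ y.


Step 1: Factor n = 61904 = 2^4 · 53 · 73.
Step 2: Check the mod-4 condition on each prime factor: 2 = 2 (special); 53 ≡ 1 (mod 4), exponent 1; 73 ≡ 1 (mod 4), exponent 1.
All primes ≡ 3 (mod 4) appear to even exponent (or don't appear), so by the two-squares theorem n IS expressible as a sum of two squares.
Step 3: Build a representation. Group n = k² · m with k = 4 and m = 53 · 73 = 3869 (a product of primes ≡ 1 (mod 4)); a representation of m scales to one of n via (k·x)² + (k·y)² = k²(x² + y²). Each prime p ≡ 1 (mod 4) is itself a sum of two squares; find a² by testing p − a² for a perfect square:
  53: 53 − 1² = 52, 53 − 2² = 49 = 7² ⇒ 53 = 2² + 7².
  73: 73 − 1² = 72, 73 − 2² = 69, 73 − 3² = 64 = 8² ⇒ 73 = 3² + 8².
  Combine using the Brahmagupta–Fibonacci identity (a² + b²)(c² + d²) = (ac − bd)² + (ad + bc)² = (ac + bd)² + (ad − bc)²:
  53 · 73 = 3869: from (2² + 7²)(3² + 8²), take (2·3 − 7·8, 2·8 + 7·3) = (6 − 56, 16 + 21) = (-50, 37); dropping signs (only squares matter) gives (50, 37); check 50² + 37² = 2500 + 1369 = 3869 ✓.
  Scale by k = 4: (4·50, 4·37) = (200, 148).
Step 4: Order so x ≤ y and verify: 148² + 200² = 21904 + 40000 = 61904 = n. ✓

n = 61904 = 148² + 200² (one valid representation with x ≤ y).


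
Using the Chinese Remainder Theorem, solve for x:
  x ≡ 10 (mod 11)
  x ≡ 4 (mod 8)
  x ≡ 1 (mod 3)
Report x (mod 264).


Moduli 11, 8, 3 are pairwise coprime; by CRT there is a unique solution modulo M = 11 · 8 · 3 = 264.
Solve pairwise, accumulating the modulus:
  Start with x ≡ 10 (mod 11).
  Combine with x ≡ 4 (mod 8): since gcd(11, 8) = 1, we get a unique residue mod 88.
    Write x = 10 + 11·t and substitute into x ≡ 4 (mod 8): 11·t ≡ 4 − 10 = -6 (mod 8).
    Reduce coefficients mod 8: 3·t ≡ 2 (mod 8).
    The inverse of 3 mod 8 is 3 (since 3·3 = 9 = 1·8 + 1), so t ≡ 3·2 = 6 ≡ 6 (mod 8).
    Then x = 10 + 11·6 = 76, valid modulo lcm(11, 8) = 88: x ≡ 76 (mod 88).
  Combine with x ≡ 1 (mod 3): since gcd(88, 3) = 1, we get a unique residue mod 264.
    Write x = 76 + 88·t and substitute into x ≡ 1 (mod 3): 88·t ≡ 1 − 76 = -75 (mod 3).
    Reduce coefficients mod 3: 1·t ≡ 0 (mod 3).
    So t ≡ 0 (mod 3).
    Then x = 76 + 88·0 = 76, valid modulo lcm(88, 3) = 264: x ≡ 76 (mod 264).
Verify: 76 mod 11 = 10 ✓, 76 mod 8 = 4 ✓, 76 mod 3 = 1 ✓.

x ≡ 76 (mod 264).
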